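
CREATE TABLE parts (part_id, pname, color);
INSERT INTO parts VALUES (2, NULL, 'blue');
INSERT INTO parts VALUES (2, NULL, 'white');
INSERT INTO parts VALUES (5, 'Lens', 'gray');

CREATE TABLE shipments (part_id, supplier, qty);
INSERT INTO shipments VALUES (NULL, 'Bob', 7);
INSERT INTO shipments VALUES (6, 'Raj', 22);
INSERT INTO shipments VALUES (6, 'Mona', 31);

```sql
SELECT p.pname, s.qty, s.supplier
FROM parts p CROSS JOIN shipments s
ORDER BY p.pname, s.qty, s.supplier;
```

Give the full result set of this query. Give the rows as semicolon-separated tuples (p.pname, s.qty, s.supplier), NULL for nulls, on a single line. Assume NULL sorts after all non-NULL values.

(Lens, 7, Bob); (Lens, 22, Raj); (Lens, 31, Mona); (NULL, 7, Bob); (NULL, 7, Bob); (NULL, 22, Raj); (NULL, 22, Raj); (NULL, 31, Mona); (NULL, 31, Mona)

CROSS JOIN pairs every row of `parts` with every row of `shipments`: 3 × 3 = 9 rows.
After projecting and ordering:
p.pname | s.qty | s.supplier
Lens | 7 | Bob
Lens | 22 | Raj
Lens | 31 | Mona
NULL | 7 | Bob
NULL | 7 | Bob
NULL | 22 | Raj
NULL | 22 | Raj
NULL | 31 | Mona
NULL | 31 | Mona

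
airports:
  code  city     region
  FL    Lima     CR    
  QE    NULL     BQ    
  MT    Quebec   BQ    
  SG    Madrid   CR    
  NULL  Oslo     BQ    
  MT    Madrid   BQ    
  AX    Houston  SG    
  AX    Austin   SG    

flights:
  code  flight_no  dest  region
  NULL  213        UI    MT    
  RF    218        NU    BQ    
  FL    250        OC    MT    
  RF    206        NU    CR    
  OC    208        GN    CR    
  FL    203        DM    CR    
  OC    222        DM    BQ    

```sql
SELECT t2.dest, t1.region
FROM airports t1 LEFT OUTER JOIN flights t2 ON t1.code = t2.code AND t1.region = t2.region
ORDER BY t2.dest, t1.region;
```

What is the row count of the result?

8

LEFT JOIN keeps every row from `airports`; unmatched rows get NULL for `flights`'s columns.
Matching on t1.code = t2.code AND t1.region = t2.region. A NULL in a compared column never satisfies the condition.
Matched pairs: 1; unmatched t1 rows kept: 7.
Total: 1 matched + 7 padded = 8 rows.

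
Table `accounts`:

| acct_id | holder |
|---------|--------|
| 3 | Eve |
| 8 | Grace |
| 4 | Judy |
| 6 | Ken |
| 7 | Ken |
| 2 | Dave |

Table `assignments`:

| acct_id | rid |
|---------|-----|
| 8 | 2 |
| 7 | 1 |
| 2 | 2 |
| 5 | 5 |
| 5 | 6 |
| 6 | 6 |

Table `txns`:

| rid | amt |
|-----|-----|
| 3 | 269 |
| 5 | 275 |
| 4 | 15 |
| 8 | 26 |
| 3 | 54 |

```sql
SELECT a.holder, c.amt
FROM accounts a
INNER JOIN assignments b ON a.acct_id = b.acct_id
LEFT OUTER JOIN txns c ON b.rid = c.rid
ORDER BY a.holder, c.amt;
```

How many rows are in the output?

Step 1 — a INNER JOIN b on acct_id → 4 row(s).
Then LEFT JOIN `txns c` on rid: each of those 4 rows is kept; rows whose b.rid has no match in c get NULL for c's columns.
Result: 4 row(s).

4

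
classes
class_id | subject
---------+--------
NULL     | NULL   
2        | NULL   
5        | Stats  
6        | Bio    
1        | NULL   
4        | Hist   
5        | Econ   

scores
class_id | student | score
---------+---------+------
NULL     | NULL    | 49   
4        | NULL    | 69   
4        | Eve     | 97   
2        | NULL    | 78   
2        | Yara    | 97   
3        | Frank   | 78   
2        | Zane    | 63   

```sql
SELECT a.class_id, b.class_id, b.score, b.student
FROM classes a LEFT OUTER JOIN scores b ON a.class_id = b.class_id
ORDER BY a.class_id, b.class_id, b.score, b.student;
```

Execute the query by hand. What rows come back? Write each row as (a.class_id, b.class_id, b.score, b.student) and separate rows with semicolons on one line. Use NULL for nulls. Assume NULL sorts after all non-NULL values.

(1, NULL, NULL, NULL); (2, 2, 63, Zane); (2, 2, 78, NULL); (2, 2, 97, Yara); (4, 4, 69, NULL); (4, 4, 97, Eve); (5, NULL, NULL, NULL); (5, NULL, NULL, NULL); (6, NULL, NULL, NULL); (NULL, NULL, NULL, NULL)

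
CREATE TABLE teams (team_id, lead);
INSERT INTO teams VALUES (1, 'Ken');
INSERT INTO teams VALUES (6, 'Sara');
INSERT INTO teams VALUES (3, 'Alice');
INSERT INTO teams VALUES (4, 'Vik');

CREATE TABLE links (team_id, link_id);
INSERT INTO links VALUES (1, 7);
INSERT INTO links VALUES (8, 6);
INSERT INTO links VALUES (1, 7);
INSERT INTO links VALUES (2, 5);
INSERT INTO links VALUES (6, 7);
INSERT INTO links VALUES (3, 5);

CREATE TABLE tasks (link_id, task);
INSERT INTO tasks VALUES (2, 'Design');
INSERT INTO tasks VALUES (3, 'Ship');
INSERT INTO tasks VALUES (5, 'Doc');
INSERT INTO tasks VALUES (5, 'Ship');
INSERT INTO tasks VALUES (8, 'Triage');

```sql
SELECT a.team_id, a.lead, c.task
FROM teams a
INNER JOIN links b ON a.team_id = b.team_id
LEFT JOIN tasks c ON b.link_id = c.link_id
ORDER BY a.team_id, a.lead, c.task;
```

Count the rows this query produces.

Evaluate left to right. First `teams a INNER JOIN links b` on team_id: 4 row(s).
Then LEFT JOIN `tasks c` on link_id: each of those 4 rows is kept; rows whose b.link_id has no match in c get NULL for c's columns.
Result: 5 row(s).

5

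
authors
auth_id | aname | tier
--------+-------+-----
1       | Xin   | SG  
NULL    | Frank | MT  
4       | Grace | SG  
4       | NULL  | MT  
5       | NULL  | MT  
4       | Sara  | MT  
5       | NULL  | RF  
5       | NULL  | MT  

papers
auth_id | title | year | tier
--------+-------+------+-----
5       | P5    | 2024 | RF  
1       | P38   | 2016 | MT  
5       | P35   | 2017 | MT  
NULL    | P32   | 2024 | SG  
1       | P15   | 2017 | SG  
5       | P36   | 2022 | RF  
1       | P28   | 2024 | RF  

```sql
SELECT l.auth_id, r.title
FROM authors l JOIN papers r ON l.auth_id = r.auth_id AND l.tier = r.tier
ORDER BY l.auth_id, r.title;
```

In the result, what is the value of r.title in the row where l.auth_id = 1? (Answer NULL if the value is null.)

INNER JOIN keeps only pairs where the ON condition holds.
Matching on l.auth_id = r.auth_id AND l.tier = r.tier. A NULL in a compared column never satisfies the condition.
Matched pairs: 5.

P15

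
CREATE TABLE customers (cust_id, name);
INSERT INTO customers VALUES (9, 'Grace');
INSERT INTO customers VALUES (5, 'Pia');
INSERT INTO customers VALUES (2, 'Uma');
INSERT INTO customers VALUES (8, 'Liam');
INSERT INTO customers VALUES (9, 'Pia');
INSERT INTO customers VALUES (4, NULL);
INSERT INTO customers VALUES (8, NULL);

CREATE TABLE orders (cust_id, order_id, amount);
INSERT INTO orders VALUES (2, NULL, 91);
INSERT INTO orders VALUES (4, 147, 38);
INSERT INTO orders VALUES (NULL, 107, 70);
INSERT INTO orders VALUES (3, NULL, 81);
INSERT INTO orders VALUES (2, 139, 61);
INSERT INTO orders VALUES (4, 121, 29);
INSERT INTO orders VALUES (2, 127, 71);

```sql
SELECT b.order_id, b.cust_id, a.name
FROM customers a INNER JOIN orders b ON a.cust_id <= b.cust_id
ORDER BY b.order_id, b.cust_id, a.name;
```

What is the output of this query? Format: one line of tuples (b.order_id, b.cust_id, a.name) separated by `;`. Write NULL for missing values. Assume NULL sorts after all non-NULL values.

INNER JOIN keeps only pairs where the ON condition holds.
Matching on a.cust_id <= b.cust_id. A NULL in a compared column never satisfies the condition.
- cust_id=9: no matching b row, dropped.
- cust_id=5: no matching b row, dropped.
- cust_id=2: 6 matching b row(s), so 6 row(s) emitted.
- cust_id=8: no matching b row, dropped.
- cust_id=9: no matching b row, dropped.
- cust_id=4: 2 matching b row(s), so 2 row(s) emitted.
- cust_id=8: no matching b row, dropped.
After projecting and ordering:
b.order_id | b.cust_id | a.name
121 | 4 | Uma
121 | 4 | NULL
127 | 2 | Uma
139 | 2 | Uma
147 | 4 | Uma
147 | 4 | NULL
NULL | 2 | Uma
NULL | 3 | Uma

(121, 4, Uma); (121, 4, NULL); (127, 2, Uma); (139, 2, Uma); (147, 4, Uma); (147, 4, NULL); (NULL, 2, Uma); (NULL, 3, Uma)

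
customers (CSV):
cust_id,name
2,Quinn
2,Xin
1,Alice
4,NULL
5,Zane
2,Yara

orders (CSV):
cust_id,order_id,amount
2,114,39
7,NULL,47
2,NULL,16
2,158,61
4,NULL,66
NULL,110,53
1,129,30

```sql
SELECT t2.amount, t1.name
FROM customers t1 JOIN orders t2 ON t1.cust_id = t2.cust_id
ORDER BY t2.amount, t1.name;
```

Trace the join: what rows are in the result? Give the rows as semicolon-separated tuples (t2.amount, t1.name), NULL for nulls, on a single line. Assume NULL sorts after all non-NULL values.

(16, Quinn); (16, Xin); (16, Yara); (30, Alice); (39, Quinn); (39, Xin); (39, Yara); (61, Quinn); (61, Xin); (61, Yara); (66, NULL)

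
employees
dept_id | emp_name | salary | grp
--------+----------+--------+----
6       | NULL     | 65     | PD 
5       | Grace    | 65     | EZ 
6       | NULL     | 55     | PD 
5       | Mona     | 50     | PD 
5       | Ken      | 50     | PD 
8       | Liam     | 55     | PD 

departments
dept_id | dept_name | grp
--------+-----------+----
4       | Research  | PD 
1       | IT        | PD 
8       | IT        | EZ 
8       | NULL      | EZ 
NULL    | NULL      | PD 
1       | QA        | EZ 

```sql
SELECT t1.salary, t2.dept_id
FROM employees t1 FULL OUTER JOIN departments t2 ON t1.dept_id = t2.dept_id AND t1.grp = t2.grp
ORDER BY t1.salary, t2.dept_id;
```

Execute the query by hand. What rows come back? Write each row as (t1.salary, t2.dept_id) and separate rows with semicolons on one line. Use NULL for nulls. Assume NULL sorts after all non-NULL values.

FULL OUTER JOIN keeps every row from both sides; unmatched rows get NULL for the other side's columns.
Matching on t1.dept_id = t2.dept_id AND t1.grp = t2.grp. A NULL in a compared column never satisfies the condition.
Matched pairs: 0; unmatched t1 rows kept: 6; unmatched t2 rows kept: 6.

(50, NULL); (50, NULL); (55, NULL); (55, NULL); (65, NULL); (65, NULL); (NULL, 1); (NULL, 1); (NULL, 4); (NULL, 8); (NULL, 8); (NULL, NULL)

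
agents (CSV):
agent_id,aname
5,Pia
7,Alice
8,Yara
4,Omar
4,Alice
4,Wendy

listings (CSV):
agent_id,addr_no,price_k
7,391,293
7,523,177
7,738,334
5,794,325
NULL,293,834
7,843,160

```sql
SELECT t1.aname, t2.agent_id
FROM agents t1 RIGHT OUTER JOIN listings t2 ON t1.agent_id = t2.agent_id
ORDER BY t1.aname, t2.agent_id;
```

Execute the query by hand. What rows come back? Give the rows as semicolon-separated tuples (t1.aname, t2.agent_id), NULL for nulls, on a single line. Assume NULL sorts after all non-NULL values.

(Alice, 7); (Alice, 7); (Alice, 7); (Alice, 7); (Pia, 5); (NULL, NULL)

RIGHT JOIN keeps every row from `listings`; unmatched rows get NULL for `agents`'s columns.
Matching on t1.agent_id = t2.agent_id. A NULL in a compared column never satisfies the condition.
- t1[0] agent_id=5 → 1 match(es) in t2 → 1 row(s).
- t1[1] agent_id=7 → 4 match(es) in t2 → 4 row(s).
- t1[2] agent_id=8 → no match.
- t1[3] agent_id=4 → no match.
- t1[4] agent_id=4 → no match.
- t1[5] agent_id=4 → no match.
- 1 row(s) from t2 found no t1 partner → padded with NULL.
After projecting and ordering:
t1.aname | t2.agent_id
Alice | 7
Alice | 7
Alice | 7
Alice | 7
Pia | 5
NULL | NULL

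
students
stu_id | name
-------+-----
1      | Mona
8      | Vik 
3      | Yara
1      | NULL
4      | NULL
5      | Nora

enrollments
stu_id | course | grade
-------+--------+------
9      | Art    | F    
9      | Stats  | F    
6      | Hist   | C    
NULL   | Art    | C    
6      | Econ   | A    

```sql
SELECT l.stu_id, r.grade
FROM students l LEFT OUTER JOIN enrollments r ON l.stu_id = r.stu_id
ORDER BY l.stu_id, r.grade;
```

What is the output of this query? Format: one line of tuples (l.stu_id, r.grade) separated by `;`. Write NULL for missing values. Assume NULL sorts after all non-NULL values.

LEFT JOIN keeps every row from `students`; unmatched rows get NULL for `enrollments`'s columns.
Matching on l.stu_id = r.stu_id. A NULL in a compared column never satisfies the condition.
- l row (stu_id=1): no match → kept, r columns NULL.
- l row (stu_id=8): no match → kept, r columns NULL.
- l row (stu_id=3): no match → kept, r columns NULL.
- l row (stu_id=1): no match → kept, r columns NULL.
- l row (stu_id=4): no match → kept, r columns NULL.
- l row (stu_id=5): no match → kept, r columns NULL.
After projecting and ordering:
l.stu_id | r.grade
1 | NULL
1 | NULL
3 | NULL
4 | NULL
5 | NULL
8 | NULL

(1, NULL); (1, NULL); (3, NULL); (4, NULL); (5, NULL); (8, NULL)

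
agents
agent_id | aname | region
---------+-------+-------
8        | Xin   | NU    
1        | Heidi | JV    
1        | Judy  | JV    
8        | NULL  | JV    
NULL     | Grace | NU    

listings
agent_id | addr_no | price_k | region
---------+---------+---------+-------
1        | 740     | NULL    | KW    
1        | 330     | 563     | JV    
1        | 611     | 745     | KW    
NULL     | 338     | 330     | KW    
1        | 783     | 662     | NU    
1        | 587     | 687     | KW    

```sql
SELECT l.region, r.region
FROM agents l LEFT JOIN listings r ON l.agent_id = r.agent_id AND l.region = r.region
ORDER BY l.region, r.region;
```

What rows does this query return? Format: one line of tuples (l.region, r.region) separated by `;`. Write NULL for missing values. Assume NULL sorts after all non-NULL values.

(JV, JV); (JV, JV); (JV, NULL); (NU, NULL); (NU, NULL)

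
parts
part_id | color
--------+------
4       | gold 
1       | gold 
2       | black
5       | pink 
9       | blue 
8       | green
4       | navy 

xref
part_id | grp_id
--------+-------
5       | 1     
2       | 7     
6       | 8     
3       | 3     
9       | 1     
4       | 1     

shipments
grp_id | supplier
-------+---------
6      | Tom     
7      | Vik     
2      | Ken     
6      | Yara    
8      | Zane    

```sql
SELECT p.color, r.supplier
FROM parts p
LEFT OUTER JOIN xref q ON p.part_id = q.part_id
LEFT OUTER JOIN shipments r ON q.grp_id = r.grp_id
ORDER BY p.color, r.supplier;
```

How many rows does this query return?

7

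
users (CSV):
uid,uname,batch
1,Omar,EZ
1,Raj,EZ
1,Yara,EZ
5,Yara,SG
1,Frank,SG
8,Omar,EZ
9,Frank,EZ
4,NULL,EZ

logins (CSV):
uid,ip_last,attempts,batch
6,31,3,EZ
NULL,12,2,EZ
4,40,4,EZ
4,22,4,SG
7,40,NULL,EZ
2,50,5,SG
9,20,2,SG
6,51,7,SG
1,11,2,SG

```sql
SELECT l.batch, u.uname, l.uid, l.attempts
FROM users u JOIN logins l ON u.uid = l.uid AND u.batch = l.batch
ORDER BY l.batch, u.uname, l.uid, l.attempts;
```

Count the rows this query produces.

2

INNER JOIN keeps only pairs where the ON condition holds.
Matching on u.uid = l.uid AND u.batch = l.batch. A NULL in a compared column never satisfies the condition.
- u (uid=1, batch=EZ) has no partner → excluded.
- u (uid=1, batch=EZ) has no partner → excluded.
- u (uid=1, batch=EZ) has no partner → excluded.
- u (uid=5, batch=SG) has no partner → excluded.
- u (uid=1, batch=SG) pairs with 1 row(s) of l.
- u (uid=8, batch=EZ) has no partner → excluded.
- u (uid=9, batch=EZ) has no partner → excluded.
- u (uid=4, batch=EZ) pairs with 1 row(s) of l.
Total: 2 rows.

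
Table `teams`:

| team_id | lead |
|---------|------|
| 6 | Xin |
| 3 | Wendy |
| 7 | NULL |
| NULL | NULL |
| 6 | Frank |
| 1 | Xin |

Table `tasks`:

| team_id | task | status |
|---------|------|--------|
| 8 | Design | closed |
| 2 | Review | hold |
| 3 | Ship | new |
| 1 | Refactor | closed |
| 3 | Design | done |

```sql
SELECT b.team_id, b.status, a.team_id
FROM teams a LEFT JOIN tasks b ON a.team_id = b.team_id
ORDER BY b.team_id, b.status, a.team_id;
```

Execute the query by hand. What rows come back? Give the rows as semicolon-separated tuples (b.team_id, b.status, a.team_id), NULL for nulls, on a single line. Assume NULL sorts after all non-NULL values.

(1, closed, 1); (3, done, 3); (3, new, 3); (NULL, NULL, 6); (NULL, NULL, 6); (NULL, NULL, 7); (NULL, NULL, NULL)

LEFT JOIN keeps every row from `teams`; unmatched rows get NULL for `tasks`'s columns.
Matching on a.team_id = b.team_id. A NULL in a compared column never satisfies the condition.
- a (team_id=6) has no partner → padded with NULL.
- a (team_id=3) pairs with 2 row(s) of b.
- a (team_id=7) has no partner → padded with NULL.
- a (team_id=NULL) has no partner → padded with NULL.
- a (team_id=6) has no partner → padded with NULL.
- a (team_id=1) pairs with 1 row(s) of b.
After projecting and ordering:
b.team_id | b.status | a.team_id
1 | closed | 1
3 | done | 3
3 | new | 3
NULL | NULL | 6
NULL | NULL | 6
NULL | NULL | 7
NULL | NULL | NULL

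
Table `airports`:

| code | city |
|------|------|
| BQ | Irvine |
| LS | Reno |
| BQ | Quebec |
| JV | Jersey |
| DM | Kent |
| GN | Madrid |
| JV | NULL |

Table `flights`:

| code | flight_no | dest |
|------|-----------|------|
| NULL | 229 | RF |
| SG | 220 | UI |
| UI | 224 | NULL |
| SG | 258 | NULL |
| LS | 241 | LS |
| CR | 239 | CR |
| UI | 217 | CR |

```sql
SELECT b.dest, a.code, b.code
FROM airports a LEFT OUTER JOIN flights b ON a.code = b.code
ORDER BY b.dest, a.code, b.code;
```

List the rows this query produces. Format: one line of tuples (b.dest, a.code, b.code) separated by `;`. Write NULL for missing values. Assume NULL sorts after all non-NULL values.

LEFT JOIN keeps every row from `airports`; unmatched rows get NULL for `flights`'s columns.
Matching on a.code = b.code. A NULL in a compared column never satisfies the condition.
- a row (code=BQ): no match → kept, b columns NULL.
- a row (code=LS): matches 1 b row(s) → 1 output row(s).
- a row (code=BQ): no match → kept, b columns NULL.
- a row (code=JV): no match → kept, b columns NULL.
- a row (code=DM): no match → kept, b columns NULL.
- a row (code=GN): no match → kept, b columns NULL.
- a row (code=JV): no match → kept, b columns NULL.
After projecting and ordering:
b.dest | a.code | b.code
LS | LS | LS
NULL | BQ | NULL
NULL | BQ | NULL
NULL | DM | NULL
NULL | GN | NULL
NULL | JV | NULL
NULL | JV | NULL

(LS, LS, LS); (NULL, BQ, NULL); (NULL, BQ, NULL); (NULL, DM, NULL); (NULL, GN, NULL); (NULL, JV, NULL); (NULL, JV, NULL)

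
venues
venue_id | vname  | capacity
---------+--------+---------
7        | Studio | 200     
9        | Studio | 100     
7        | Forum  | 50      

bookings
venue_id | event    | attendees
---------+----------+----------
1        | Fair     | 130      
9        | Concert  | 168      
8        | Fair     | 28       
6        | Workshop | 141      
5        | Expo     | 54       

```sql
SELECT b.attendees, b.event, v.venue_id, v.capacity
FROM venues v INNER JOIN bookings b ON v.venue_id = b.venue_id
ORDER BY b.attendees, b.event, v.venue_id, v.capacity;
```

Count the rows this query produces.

1

INNER JOIN keeps only pairs where the ON condition holds.
Matching on v.venue_id = b.venue_id.
Matched pairs: 1.
Total: 1 rows.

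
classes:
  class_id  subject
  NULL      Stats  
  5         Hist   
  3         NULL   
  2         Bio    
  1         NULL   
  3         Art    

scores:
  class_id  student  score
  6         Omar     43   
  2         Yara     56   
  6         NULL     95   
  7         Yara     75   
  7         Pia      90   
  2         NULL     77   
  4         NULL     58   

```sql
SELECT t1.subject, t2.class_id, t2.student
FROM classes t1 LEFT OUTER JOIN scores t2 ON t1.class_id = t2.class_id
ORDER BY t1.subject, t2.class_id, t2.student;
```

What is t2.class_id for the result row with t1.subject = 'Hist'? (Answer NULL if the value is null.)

NULL

LEFT JOIN keeps every row from `classes`; unmatched rows get NULL for `scores`'s columns.
Matching on t1.class_id = t2.class_id. A NULL in a compared column never satisfies the condition.
Matched pairs: 2; unmatched t1 rows kept: 5.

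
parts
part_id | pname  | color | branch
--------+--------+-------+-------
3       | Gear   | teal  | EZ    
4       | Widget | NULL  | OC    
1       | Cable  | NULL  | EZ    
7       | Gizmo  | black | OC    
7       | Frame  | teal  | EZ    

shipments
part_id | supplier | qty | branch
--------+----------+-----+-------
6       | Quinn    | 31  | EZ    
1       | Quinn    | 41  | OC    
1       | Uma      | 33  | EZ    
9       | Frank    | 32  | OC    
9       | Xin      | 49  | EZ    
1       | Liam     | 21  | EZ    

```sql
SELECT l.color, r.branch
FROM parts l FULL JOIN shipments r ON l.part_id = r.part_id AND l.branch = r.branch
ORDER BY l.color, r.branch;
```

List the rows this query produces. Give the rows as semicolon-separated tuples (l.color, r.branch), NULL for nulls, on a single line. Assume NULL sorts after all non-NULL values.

FULL OUTER JOIN keeps every row from both sides; unmatched rows get NULL for the other side's columns.
Matching on l.part_id = r.part_id AND l.branch = r.branch.
- part_id=3, branch=EZ: no r row matches, row kept with r columns NULL.
- part_id=4, branch=OC: no r row matches, row kept with r columns NULL.
- part_id=1, branch=EZ: 2 matching r row(s), so 2 row(s) emitted.
- part_id=7, branch=OC: no r row matches, row kept with r columns NULL.
- part_id=7, branch=EZ: no r row matches, row kept with r columns NULL.
- 4 row(s) from r found no l partner → padded with NULL.
After projecting and ordering:
l.color | r.branch
black | NULL
teal | NULL
teal | NULL
NULL | EZ
NULL | EZ
NULL | EZ
NULL | EZ
NULL | OC
NULL | OC
NULL | NULL

(black, NULL); (teal, NULL); (teal, NULL); (NULL, EZ); (NULL, EZ); (NULL, EZ); (NULL, EZ); (NULL, OC); (NULL, OC); (NULL, NULL)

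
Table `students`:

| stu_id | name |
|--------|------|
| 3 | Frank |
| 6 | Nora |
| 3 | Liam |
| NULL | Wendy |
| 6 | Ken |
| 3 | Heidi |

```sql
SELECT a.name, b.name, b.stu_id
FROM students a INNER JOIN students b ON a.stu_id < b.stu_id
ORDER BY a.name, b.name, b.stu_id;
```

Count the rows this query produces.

6

INNER JOIN keeps only pairs where the ON condition holds.
Matching on a.stu_id < b.stu_id. A NULL in a compared column never satisfies the condition.
- a[0] stu_id=3 → 2 match(es) in b → 2 row(s).
- a[1] stu_id=6 → no match; dropped.
- a[2] stu_id=3 → 2 match(es) in b → 2 row(s).
- a[3] stu_id=NULL → no match; dropped.
- a[4] stu_id=6 → no match; dropped.
- a[5] stu_id=3 → 2 match(es) in b → 2 row(s).
Total: 6 rows.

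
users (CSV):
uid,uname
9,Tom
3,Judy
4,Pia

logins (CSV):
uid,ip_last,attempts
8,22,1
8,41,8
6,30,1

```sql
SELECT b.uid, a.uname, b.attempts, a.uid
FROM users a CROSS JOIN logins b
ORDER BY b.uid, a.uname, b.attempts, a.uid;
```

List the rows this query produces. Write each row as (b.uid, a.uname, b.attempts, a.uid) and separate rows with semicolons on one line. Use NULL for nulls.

(6, Judy, 1, 3); (6, Pia, 1, 4); (6, Tom, 1, 9); (8, Judy, 1, 3); (8, Judy, 8, 3); (8, Pia, 1, 4); (8, Pia, 8, 4); (8, Tom, 1, 9); (8, Tom, 8, 9)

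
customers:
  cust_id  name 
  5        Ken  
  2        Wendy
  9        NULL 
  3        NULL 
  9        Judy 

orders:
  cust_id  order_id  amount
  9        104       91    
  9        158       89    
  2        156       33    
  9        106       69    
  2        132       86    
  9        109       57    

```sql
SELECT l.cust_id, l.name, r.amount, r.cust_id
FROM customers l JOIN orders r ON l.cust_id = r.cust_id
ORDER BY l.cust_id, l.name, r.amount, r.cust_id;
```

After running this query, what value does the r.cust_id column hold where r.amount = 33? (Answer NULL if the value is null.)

2

INNER JOIN keeps only pairs where the ON condition holds.
Matching on l.cust_id = r.cust_id.
- l row (cust_id=5): no match → dropped.
- l row (cust_id=2): matches 2 r row(s) → 2 output row(s).
- l row (cust_id=9): matches 4 r row(s) → 4 output row(s).
- l row (cust_id=3): no match → dropped.
- l row (cust_id=9): matches 4 r row(s) → 4 output row(s).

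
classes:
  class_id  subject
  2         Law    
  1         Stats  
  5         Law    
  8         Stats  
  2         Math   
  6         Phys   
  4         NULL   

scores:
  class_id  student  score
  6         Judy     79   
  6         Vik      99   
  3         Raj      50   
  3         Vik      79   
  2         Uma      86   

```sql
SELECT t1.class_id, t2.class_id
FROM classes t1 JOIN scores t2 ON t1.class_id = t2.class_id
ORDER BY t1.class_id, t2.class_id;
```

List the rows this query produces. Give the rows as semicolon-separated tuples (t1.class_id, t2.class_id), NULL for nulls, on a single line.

(2, 2); (2, 2); (6, 6); (6, 6)

INNER JOIN keeps only pairs where the ON condition holds.
Matching on t1.class_id = t2.class_id.
- t1[0] class_id=2 → 1 match(es) in t2 → 1 row(s).
- t1[1] class_id=1 → no match; dropped.
- t1[2] class_id=5 → no match; dropped.
- t1[3] class_id=8 → no match; dropped.
- t1[4] class_id=2 → 1 match(es) in t2 → 1 row(s).
- t1[5] class_id=6 → 2 match(es) in t2 → 2 row(s).
- t1[6] class_id=4 → no match; dropped.
After projecting and ordering:
t1.class_id | t2.class_id
2 | 2
2 | 2
6 | 6
6 | 6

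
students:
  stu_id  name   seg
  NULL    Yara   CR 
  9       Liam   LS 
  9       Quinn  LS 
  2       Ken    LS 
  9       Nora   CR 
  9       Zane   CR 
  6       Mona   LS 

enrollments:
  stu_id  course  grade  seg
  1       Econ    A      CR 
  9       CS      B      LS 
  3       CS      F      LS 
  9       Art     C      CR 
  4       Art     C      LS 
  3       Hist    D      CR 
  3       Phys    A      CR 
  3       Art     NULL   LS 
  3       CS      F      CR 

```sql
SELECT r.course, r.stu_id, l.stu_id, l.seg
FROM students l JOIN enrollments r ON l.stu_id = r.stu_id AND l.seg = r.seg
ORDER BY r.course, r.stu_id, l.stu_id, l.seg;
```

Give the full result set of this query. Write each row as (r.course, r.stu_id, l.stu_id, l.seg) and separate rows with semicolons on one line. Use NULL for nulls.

(Art, 9, 9, CR); (Art, 9, 9, CR); (CS, 9, 9, LS); (CS, 9, 9, LS)

INNER JOIN keeps only pairs where the ON condition holds.
Matching on l.stu_id = r.stu_id AND l.seg = r.seg. A NULL in a compared column never satisfies the condition.
Matched pairs: 4.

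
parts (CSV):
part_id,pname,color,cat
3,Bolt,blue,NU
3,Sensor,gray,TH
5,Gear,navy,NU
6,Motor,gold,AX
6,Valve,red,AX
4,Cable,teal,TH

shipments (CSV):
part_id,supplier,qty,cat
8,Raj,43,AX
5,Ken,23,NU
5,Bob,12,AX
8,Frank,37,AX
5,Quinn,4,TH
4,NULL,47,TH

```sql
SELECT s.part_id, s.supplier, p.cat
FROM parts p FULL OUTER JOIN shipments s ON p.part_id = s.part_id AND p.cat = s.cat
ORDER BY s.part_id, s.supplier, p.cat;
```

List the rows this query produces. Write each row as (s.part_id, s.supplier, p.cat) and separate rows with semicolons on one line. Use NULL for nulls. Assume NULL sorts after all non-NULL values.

(4, NULL, TH); (5, Bob, NULL); (5, Ken, NU); (5, Quinn, NULL); (8, Frank, NULL); (8, Raj, NULL); (NULL, NULL, AX); (NULL, NULL, AX); (NULL, NULL, NU); (NULL, NULL, TH)

FULL OUTER JOIN keeps every row from both sides; unmatched rows get NULL for the other side's columns.
Matching on p.part_id = s.part_id AND p.cat = s.cat.
- part_id=3, cat=NU: no s row matches, row kept with s columns NULL.
- part_id=3, cat=TH: no s row matches, row kept with s columns NULL.
- part_id=5, cat=NU: 1 matching s row(s), so 1 row(s) emitted.
- part_id=6, cat=AX: no s row matches, row kept with s columns NULL.
- part_id=6, cat=AX: no s row matches, row kept with s columns NULL.
- part_id=4, cat=TH: 1 matching s row(s), so 1 row(s) emitted.
- plus 4 unmatched s row(s), each kept with NULL p columns.
After projecting and ordering:
s.part_id | s.supplier | p.cat
4 | NULL | TH
5 | Bob | NULL
5 | Ken | NU
5 | Quinn | NULL
8 | Frank | NULL
8 | Raj | NULL
NULL | NULL | AX
NULL | NULL | AX
NULL | NULL | NU
NULL | NULL | TH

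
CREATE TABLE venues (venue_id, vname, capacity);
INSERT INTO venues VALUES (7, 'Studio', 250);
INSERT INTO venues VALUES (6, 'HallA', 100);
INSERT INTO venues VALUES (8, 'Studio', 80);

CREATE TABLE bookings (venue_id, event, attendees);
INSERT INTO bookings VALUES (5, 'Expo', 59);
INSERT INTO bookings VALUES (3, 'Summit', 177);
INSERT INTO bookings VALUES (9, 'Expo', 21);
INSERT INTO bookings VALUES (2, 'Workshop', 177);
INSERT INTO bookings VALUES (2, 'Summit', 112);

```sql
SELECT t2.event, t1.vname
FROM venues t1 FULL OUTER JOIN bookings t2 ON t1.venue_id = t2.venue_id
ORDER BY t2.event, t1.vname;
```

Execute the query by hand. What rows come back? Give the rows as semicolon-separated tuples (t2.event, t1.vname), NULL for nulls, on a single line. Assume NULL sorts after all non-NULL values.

(Expo, NULL); (Expo, NULL); (Summit, NULL); (Summit, NULL); (Workshop, NULL); (NULL, HallA); (NULL, Studio); (NULL, Studio)

FULL OUTER JOIN keeps every row from both sides; unmatched rows get NULL for the other side's columns.
Matching on t1.venue_id = t2.venue_id.
Matched pairs: 0; unmatched t1 rows kept: 3; unmatched t2 rows kept: 5.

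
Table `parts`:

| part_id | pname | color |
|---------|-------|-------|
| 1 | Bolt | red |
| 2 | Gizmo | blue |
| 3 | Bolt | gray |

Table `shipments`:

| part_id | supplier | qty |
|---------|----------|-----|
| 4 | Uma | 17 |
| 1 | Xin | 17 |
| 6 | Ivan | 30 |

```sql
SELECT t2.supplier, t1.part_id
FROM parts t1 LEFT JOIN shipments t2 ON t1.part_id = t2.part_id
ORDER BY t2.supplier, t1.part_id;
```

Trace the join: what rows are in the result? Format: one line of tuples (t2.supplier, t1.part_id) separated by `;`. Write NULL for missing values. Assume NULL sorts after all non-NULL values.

LEFT JOIN keeps every row from `parts`; unmatched rows get NULL for `shipments`'s columns.
Matching on t1.part_id = t2.part_id.
Matched pairs: 1; unmatched t1 rows kept: 2.

(Xin, 1); (NULL, 2); (NULL, 3)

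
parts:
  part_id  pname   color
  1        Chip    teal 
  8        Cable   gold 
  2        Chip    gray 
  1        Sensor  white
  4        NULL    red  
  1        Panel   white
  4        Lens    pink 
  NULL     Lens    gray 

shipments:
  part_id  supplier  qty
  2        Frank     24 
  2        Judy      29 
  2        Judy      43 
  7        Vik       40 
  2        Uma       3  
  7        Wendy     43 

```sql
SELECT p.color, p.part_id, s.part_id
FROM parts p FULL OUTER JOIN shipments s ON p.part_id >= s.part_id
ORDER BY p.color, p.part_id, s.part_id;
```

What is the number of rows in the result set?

22

FULL OUTER JOIN keeps every row from both sides; unmatched rows get NULL for the other side's columns.
Matching on p.part_id >= s.part_id. A NULL in a compared column never satisfies the condition.
- p row (part_id=1): no match → kept, s columns NULL.
- p row (part_id=8): matches 6 s row(s) → 6 output row(s).
- p row (part_id=2): matches 4 s row(s) → 4 output row(s).
- p row (part_id=1): no match → kept, s columns NULL.
- p row (part_id=4): matches 4 s row(s) → 4 output row(s).
- p row (part_id=1): no match → kept, s columns NULL.
- p row (part_id=4): matches 4 s row(s) → 4 output row(s).
- p row (part_id=NULL): no match → kept, s columns NULL.
Total: 18 matched + 4 padded = 22 rows.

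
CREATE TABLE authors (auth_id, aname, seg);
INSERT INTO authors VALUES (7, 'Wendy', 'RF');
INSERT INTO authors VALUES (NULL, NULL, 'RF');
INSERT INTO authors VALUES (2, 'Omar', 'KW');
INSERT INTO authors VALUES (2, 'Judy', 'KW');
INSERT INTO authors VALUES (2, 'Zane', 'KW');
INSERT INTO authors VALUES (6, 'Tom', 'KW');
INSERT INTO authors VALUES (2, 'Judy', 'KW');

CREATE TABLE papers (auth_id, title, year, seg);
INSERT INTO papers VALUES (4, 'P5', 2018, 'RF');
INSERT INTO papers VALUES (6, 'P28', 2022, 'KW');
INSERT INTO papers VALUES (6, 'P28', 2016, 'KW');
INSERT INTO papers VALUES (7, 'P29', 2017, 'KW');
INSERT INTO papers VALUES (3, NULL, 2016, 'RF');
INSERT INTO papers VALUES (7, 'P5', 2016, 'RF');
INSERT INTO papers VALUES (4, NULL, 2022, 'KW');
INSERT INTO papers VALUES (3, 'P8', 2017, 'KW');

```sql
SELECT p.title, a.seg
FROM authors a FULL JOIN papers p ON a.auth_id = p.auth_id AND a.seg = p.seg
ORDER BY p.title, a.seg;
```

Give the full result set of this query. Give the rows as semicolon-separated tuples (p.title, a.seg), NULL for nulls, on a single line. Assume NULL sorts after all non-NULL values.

FULL OUTER JOIN keeps every row from both sides; unmatched rows get NULL for the other side's columns.
Matching on a.auth_id = p.auth_id AND a.seg = p.seg. A NULL in a compared column never satisfies the condition.
Matched pairs: 3; unmatched a rows kept: 5; unmatched p rows kept: 5.

(P28, KW); (P28, KW); (P29, NULL); (P5, RF); (P5, NULL); (P8, NULL); (NULL, KW); (NULL, KW); (NULL, KW); (NULL, KW); (NULL, RF); (NULL, NULL); (NULL, NULL)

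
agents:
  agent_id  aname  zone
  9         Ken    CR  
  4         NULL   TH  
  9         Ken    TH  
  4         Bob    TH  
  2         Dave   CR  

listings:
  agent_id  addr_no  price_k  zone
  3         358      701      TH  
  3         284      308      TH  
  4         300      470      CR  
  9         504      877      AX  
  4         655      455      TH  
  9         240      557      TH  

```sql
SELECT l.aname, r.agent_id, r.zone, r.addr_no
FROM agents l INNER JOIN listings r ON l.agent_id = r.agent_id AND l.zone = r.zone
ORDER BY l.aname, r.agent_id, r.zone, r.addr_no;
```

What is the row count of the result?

3

INNER JOIN keeps only pairs where the ON condition holds.
Matching on l.agent_id = r.agent_id AND l.zone = r.zone.
- l (agent_id=9, zone=CR) has no partner → excluded.
- l (agent_id=4, zone=TH) pairs with 1 row(s) of r.
- l (agent_id=9, zone=TH) pairs with 1 row(s) of r.
- l (agent_id=4, zone=TH) pairs with 1 row(s) of r.
- l (agent_id=2, zone=CR) has no partner → excluded.
Total: 3 rows.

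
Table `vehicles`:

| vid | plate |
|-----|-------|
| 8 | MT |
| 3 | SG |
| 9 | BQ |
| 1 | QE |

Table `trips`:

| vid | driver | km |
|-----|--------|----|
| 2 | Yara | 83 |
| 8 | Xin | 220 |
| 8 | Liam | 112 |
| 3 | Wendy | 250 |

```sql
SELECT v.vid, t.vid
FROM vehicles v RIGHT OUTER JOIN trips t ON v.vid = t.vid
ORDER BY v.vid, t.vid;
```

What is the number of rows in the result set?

RIGHT JOIN keeps every row from `trips`; unmatched rows get NULL for `vehicles`'s columns.
Matching on v.vid = t.vid.
- vid=8: 2 matching t row(s), so 2 row(s) emitted.
- vid=3: 1 matching t row(s), so 1 row(s) emitted.
- vid=9: no matching t row.
- vid=1: no matching t row.
- 1 t row(s) had no v match → kept, v columns NULL.
Total: 3 matched + 1 padded = 4 rows.

4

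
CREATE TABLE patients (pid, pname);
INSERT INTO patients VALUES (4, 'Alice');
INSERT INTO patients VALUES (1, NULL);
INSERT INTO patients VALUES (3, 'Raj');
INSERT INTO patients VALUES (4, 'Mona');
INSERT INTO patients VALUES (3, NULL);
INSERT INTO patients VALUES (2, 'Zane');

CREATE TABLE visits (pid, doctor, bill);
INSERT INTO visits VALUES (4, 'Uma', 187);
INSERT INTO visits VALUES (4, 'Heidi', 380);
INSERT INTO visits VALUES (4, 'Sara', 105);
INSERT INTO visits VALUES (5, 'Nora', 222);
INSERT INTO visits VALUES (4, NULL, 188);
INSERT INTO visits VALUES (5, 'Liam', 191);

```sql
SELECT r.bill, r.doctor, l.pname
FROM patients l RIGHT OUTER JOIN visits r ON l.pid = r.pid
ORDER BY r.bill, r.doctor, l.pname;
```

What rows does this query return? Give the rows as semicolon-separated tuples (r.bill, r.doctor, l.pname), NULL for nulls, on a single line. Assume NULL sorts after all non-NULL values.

(105, Sara, Alice); (105, Sara, Mona); (187, Uma, Alice); (187, Uma, Mona); (188, NULL, Alice); (188, NULL, Mona); (191, Liam, NULL); (222, Nora, NULL); (380, Heidi, Alice); (380, Heidi, Mona)

RIGHT JOIN keeps every row from `visits`; unmatched rows get NULL for `patients`'s columns.
Matching on l.pid = r.pid.
- pid=4: 4 matching r row(s), so 4 row(s) emitted.
- pid=1: no matching r row.
- pid=3: no matching r row.
- pid=4: 4 matching r row(s), so 4 row(s) emitted.
- pid=3: no matching r row.
- pid=2: no matching r row.
- 2 row(s) from r found no l partner → padded with NULL.
After projecting and ordering:
r.bill | r.doctor | l.pname
105 | Sara | Alice
105 | Sara | Mona
187 | Uma | Alice
187 | Uma | Mona
188 | NULL | Alice
188 | NULL | Mona
191 | Liam | NULL
222 | Nora | NULL
380 | Heidi | Alice
380 | Heidi | Mona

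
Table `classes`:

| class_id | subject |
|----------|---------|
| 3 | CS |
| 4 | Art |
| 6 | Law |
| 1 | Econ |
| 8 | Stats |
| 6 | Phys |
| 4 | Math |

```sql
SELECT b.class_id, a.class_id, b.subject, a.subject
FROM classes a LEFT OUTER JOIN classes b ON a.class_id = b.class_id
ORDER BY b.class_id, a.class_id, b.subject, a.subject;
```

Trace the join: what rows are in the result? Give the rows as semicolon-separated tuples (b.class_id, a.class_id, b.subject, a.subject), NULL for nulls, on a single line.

(1, 1, Econ, Econ); (3, 3, CS, CS); (4, 4, Art, Art); (4, 4, Art, Math); (4, 4, Math, Art); (4, 4, Math, Math); (6, 6, Law, Law); (6, 6, Law, Phys); (6, 6, Phys, Law); (6, 6, Phys, Phys); (8, 8, Stats, Stats)

LEFT JOIN keeps every row from `classes a`; unmatched rows get NULL for `classes b`'s columns.
Matching on a.class_id = b.class_id.
Matched pairs: 11; unmatched a rows kept: 0.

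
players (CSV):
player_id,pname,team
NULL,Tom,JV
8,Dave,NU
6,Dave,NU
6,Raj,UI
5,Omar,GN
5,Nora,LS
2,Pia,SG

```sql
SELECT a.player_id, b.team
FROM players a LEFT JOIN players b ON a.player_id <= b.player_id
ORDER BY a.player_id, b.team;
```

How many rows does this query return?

24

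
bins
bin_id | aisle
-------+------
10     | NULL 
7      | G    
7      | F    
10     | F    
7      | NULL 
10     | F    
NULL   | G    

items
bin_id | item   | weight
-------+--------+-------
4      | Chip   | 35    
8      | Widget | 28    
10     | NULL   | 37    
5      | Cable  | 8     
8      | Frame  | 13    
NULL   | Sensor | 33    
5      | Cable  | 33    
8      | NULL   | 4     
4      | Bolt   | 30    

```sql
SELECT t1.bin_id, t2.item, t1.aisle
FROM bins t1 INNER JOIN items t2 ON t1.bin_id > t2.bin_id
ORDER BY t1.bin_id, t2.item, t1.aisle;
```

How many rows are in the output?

INNER JOIN keeps only pairs where the ON condition holds.
Matching on t1.bin_id > t2.bin_id. A NULL in a compared column never satisfies the condition.
Matched pairs: 33.
Total: 33 rows.

33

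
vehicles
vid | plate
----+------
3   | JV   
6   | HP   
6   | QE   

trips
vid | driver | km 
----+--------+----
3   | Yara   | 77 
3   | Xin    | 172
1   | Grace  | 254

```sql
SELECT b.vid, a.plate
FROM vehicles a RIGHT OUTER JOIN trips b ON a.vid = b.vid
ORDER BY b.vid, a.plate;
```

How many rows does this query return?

RIGHT JOIN keeps every row from `trips`; unmatched rows get NULL for `vehicles`'s columns.
Matching on a.vid = b.vid.
- a (vid=3) pairs with 2 row(s) of b.
- a (vid=6) has no partner in b.
- a (vid=6) has no partner in b.
- 1 b row(s) had no a match → kept, a columns NULL.
Total: 2 matched + 1 padded = 3 rows.

3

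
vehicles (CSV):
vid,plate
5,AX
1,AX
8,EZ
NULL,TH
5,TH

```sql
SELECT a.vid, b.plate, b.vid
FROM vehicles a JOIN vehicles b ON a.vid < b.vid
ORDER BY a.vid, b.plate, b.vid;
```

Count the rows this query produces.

INNER JOIN keeps only pairs where the ON condition holds.
Matching on a.vid < b.vid. A NULL in a compared column never satisfies the condition.
- a (vid=5) pairs with 1 row(s) of b.
- a (vid=1) pairs with 3 row(s) of b.
- a (vid=8) has no partner → excluded.
- a (vid=NULL) has no partner → excluded.
- a (vid=5) pairs with 1 row(s) of b.
Total: 5 rows.

5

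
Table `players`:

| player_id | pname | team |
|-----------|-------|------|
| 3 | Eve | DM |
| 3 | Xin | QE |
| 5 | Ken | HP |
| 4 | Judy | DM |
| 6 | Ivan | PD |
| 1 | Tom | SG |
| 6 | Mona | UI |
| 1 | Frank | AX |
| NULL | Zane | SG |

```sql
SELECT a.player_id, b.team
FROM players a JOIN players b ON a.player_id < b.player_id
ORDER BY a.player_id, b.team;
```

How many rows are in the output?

INNER JOIN keeps only pairs where the ON condition holds.
Matching on a.player_id < b.player_id. A NULL in a compared column never satisfies the condition.
Matched pairs: 25.
Total: 25 rows.

25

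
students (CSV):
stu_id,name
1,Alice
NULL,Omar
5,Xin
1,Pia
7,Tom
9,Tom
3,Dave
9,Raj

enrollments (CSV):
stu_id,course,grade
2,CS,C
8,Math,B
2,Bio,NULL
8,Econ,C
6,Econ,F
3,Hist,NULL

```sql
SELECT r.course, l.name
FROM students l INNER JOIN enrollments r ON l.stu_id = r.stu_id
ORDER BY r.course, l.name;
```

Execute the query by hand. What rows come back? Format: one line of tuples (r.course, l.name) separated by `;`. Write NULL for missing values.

INNER JOIN keeps only pairs where the ON condition holds.
Matching on l.stu_id = r.stu_id. A NULL in a compared column never satisfies the condition.
- l (stu_id=1) has no partner → excluded.
- l (stu_id=NULL) has no partner → excluded.
- l (stu_id=5) has no partner → excluded.
- l (stu_id=1) has no partner → excluded.
- l (stu_id=7) has no partner → excluded.
- l (stu_id=9) has no partner → excluded.
- l (stu_id=3) pairs with 1 row(s) of r.
- l (stu_id=9) has no partner → excluded.
After projecting and ordering:
r.course | l.name
Hist | Dave

(Hist, Dave)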